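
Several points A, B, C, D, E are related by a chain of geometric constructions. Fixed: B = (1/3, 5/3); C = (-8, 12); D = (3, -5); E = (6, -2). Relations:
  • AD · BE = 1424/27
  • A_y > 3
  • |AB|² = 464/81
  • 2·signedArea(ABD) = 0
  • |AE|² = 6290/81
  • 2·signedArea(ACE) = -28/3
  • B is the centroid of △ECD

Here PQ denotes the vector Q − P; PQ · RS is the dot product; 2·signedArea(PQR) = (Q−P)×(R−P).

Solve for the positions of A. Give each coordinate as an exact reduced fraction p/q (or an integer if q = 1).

1. A_x = -5/9  [2·signedArea(ABD) = 0 ∩ 2·signedArea(ACE) = -28/3]
2. A_y = 35/9  [2·signedArea(ABD) = 0 ∩ 2·signedArea(ACE) = -28/3]
   → A = (-5/9, 35/9)

A = (-5/9, 35/9)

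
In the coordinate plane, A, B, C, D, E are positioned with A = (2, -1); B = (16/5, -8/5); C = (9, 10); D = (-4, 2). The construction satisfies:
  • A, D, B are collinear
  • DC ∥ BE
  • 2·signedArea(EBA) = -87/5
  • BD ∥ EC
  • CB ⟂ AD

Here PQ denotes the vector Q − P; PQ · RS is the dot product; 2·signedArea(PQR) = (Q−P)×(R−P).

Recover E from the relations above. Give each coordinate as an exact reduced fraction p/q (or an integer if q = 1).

1. E_x = 81/5  [BD ∥ EC ∩ DC ∥ BE]
2. E_y = 32/5  [BD ∥ EC ∩ DC ∥ BE]
   → E = (81/5, 32/5)

E = (81/5, 32/5)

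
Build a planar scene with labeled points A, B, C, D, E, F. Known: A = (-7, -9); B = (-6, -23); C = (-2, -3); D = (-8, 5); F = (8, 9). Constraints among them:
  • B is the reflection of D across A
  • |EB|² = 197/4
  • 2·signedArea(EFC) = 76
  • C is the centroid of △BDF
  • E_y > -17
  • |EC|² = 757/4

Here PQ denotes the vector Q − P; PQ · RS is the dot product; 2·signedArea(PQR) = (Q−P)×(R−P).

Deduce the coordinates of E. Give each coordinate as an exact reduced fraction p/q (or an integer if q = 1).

1. E_x = -13/2  [line 12·x + -10·y + -82 = 0 ∩ |EB|² = 197/4]
2. E_y = -16  [line 12·x + -10·y + -82 = 0 ∩ |EB|² = 197/4]
   → E = (-13/2, -16)

E = (-13/2, -16)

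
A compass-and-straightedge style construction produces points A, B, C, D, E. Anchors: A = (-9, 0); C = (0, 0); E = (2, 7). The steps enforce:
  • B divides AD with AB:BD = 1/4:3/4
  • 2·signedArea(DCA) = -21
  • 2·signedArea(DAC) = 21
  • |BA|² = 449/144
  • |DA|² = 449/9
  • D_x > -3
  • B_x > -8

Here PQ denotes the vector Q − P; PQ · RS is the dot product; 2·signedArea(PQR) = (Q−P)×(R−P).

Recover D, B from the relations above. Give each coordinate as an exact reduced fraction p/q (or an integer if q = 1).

B = (-22/3, 7/12)
D = (-7/3, 7/3)

1. D_y = 7/3  [2·signedArea(DCA) = -21]
2. D_x = -7/3  [|DA|² = 449/9]
   → D = (-7/3, 7/3)
3. B_x = -22/3  [B divides AD with AB:BD = 1/4:3/4]
4. B_y = 7/12  [B divides AD with AB:BD = 1/4:3/4]
   → B = (-22/3, 7/12)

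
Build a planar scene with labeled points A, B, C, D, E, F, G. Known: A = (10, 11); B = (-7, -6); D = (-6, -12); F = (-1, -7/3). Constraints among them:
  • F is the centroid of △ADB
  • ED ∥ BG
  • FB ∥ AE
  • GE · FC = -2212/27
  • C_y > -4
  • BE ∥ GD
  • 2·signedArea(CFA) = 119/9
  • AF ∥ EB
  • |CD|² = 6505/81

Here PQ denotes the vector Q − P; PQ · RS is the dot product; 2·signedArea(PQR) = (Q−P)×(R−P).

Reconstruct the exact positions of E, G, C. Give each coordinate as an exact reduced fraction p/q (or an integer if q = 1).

1. E_x = 4  [AF ∥ EB ∩ FB ∥ AE]
2. E_y = 22/3  [AF ∥ EB ∩ FB ∥ AE]
   → E = (4, 22/3)
3. G_x = -17  [BE ∥ GD ∩ ED ∥ BG]
4. G_y = -76/3  [BE ∥ GD ∩ ED ∥ BG]
   → G = (-17, -76/3)
5. C_x = -3  [2·signedArea(CFA) = 119/9 ∩ GE · FC = -2212/27]
6. C_y = -32/9  [2·signedArea(CFA) = 119/9 ∩ GE · FC = -2212/27]
   → C = (-3, -32/9)

C = (-3, -32/9)
E = (4, 22/3)
G = (-17, -76/3)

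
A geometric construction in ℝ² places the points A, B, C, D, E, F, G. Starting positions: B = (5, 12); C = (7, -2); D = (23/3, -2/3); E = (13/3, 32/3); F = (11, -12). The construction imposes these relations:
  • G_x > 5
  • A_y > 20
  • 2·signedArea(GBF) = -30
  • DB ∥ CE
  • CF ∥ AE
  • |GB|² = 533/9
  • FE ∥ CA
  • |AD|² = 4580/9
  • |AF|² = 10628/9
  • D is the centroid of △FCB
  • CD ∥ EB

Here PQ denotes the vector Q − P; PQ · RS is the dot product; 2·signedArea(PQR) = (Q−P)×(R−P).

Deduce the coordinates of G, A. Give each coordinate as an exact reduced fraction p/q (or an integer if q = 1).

1. G_x = 17/3  [line 24·x + 6·y + -162 = 0 ∩ |GB|² = 533/9]
2. G_y = 13/3  [line 24·x + 6·y + -162 = 0 ∩ |GB|² = 533/9]
   → G = (17/3, 13/3)
3. A_x = 1/3  [CF ∥ AE ∩ FE ∥ CA]
4. A_y = 62/3  [CF ∥ AE ∩ FE ∥ CA]
   → A = (1/3, 62/3)

A = (1/3, 62/3)
G = (17/3, 13/3)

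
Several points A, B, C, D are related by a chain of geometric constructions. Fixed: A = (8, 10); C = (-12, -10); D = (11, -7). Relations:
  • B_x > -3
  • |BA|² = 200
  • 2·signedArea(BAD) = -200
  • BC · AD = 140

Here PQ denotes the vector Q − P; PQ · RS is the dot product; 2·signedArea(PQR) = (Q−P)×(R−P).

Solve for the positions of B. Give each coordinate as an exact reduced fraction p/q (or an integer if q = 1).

B = (-2, 0)

1. B_x = -2  [2·signedArea(BAD) = -200 ∩ BC · AD = 140]
2. B_y = 0  [2·signedArea(BAD) = -200 ∩ BC · AD = 140]
   → B = (-2, 0)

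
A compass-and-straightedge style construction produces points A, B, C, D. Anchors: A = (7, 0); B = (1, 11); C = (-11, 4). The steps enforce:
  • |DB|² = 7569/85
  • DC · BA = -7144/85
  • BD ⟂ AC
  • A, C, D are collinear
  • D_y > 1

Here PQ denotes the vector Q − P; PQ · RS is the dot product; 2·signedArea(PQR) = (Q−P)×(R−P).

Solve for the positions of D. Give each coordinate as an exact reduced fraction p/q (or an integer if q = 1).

1. D_x = -89/85  [A, C, D are collinear ∩ BD ⟂ AC]
2. D_y = 152/85  [A, C, D are collinear ∩ BD ⟂ AC]
   → D = (-89/85, 152/85)

D = (-89/85, 152/85)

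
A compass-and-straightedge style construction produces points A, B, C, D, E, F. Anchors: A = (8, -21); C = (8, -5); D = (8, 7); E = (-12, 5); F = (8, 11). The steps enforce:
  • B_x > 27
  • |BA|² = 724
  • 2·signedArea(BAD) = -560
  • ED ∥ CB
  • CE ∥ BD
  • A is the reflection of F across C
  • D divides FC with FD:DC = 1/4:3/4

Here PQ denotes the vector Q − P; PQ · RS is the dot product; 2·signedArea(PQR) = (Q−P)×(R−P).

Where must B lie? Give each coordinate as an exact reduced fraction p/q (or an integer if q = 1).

B = (28, -3)

1. B_x = 28  [CE ∥ BD ∩ ED ∥ CB]
2. B_y = -3  [CE ∥ BD ∩ ED ∥ CB]
   → B = (28, -3)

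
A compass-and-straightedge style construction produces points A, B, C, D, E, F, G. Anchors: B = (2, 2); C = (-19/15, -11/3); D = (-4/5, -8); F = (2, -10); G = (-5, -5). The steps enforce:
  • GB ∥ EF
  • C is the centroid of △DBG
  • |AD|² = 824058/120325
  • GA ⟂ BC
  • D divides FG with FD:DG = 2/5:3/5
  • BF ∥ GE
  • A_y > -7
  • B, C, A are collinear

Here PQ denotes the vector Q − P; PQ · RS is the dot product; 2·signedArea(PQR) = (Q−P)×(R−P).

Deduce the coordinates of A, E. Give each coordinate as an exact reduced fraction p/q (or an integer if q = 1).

1. A_x = -13355/4813  [B, C, A are collinear ∩ GA ⟂ BC]
2. A_y = -30239/4813  [B, C, A are collinear ∩ GA ⟂ BC]
   → A = (-13355/4813, -30239/4813)
3. E_x = -5  [GB ∥ EF ∩ BF ∥ GE]
4. E_y = -17  [GB ∥ EF ∩ BF ∥ GE]
   → E = (-5, -17)

A = (-13355/4813, -30239/4813)
E = (-5, -17)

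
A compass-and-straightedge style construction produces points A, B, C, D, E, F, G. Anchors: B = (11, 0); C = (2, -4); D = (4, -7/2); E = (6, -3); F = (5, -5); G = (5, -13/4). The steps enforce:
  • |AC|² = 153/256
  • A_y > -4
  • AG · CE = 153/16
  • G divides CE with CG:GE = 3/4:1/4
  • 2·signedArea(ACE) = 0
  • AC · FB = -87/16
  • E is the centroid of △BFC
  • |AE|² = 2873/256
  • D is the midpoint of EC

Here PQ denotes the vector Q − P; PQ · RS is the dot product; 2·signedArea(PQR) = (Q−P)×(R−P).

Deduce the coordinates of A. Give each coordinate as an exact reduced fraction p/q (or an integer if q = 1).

A = (11/4, -61/16)

1. A_x = 11/4  [2·signedArea(ACE) = 0 ∩ AC · FB = -87/16]
2. A_y = -61/16  [2·signedArea(ACE) = 0 ∩ AC · FB = -87/16]
   → A = (11/4, -61/16)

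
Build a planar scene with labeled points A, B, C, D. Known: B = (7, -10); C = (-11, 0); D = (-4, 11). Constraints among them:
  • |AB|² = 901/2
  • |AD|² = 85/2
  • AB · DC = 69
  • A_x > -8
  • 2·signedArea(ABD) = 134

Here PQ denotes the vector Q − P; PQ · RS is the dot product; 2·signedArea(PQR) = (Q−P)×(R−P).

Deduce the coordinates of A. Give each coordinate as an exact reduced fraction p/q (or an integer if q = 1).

A = (-15/2, 11/2)

1. A_x = -15/2  [AB · DC = 69 ∩ 2·signedArea(ABD) = 134]
2. A_y = 11/2  [AB · DC = 69 ∩ 2·signedArea(ABD) = 134]
   → A = (-15/2, 11/2)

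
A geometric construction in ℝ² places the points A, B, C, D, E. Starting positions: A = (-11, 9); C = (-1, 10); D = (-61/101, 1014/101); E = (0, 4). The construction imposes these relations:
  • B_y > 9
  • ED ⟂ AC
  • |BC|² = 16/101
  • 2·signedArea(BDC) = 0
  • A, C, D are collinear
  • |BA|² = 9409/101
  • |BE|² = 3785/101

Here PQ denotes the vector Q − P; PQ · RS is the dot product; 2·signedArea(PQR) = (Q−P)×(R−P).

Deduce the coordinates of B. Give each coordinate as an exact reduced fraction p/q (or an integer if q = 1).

B = (-141/101, 1006/101)

1. B_x = -141/101  [line 4/101·x + -40/101·y + 4 = 0 ∩ |BA|² = 9409/101]
2. B_y = 1006/101  [line 4/101·x + -40/101·y + 4 = 0 ∩ |BA|² = 9409/101]
   → B = (-141/101, 1006/101)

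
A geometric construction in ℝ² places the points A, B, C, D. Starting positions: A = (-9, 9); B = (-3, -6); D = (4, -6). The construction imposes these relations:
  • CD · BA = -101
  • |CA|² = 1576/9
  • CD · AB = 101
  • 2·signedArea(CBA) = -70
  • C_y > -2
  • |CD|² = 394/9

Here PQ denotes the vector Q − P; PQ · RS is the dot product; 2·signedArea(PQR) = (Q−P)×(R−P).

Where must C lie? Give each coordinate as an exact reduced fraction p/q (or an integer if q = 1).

1. C_x = -1/3  [CD · BA = -101 ∩ 2·signedArea(CBA) = -70]
2. C_y = -1  [CD · BA = -101 ∩ 2·signedArea(CBA) = -70]
   → C = (-1/3, -1)

C = (-1/3, -1)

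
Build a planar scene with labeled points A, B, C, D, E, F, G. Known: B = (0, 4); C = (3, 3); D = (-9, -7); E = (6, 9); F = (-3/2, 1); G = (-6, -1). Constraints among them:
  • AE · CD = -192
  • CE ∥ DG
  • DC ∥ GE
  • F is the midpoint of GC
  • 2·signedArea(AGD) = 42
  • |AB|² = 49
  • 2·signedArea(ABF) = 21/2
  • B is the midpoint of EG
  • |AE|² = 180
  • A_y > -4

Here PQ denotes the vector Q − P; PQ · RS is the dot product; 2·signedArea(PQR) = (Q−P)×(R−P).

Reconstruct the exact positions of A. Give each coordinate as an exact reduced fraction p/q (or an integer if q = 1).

1. A_x = 0  [2·signedArea(ABF) = 21/2 ∩ AE · CD = -192]
2. A_y = -3  [2·signedArea(ABF) = 21/2 ∩ AE · CD = -192]
   → A = (0, -3)

A = (0, -3)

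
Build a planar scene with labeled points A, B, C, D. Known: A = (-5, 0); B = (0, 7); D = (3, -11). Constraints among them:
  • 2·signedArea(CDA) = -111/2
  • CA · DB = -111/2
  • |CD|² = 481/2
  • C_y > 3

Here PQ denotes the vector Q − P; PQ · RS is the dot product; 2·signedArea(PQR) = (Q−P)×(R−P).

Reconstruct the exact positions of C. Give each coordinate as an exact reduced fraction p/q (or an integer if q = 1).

1. C_x = -5/2  [CA · DB = -111/2 ∩ 2·signedArea(CDA) = -111/2]
2. C_y = 7/2  [CA · DB = -111/2 ∩ 2·signedArea(CDA) = -111/2]
   → C = (-5/2, 7/2)

C = (-5/2, 7/2)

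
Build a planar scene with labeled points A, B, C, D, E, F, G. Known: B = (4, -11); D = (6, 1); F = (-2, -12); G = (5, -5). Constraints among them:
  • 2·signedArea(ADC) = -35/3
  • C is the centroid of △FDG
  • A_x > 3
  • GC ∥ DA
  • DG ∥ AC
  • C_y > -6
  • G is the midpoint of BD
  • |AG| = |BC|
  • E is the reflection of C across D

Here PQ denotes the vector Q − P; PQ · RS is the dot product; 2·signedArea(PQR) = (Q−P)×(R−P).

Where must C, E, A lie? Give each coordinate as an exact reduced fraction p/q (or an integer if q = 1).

1. C_x = 3  [C is the centroid of △FDG]
2. C_y = -16/3  [C is the centroid of △FDG]
   → C = (3, -16/3)
3. E_x = 9  [E is the reflection of C across D]
4. E_y = 22/3  [E is the reflection of C across D]
   → E = (9, 22/3)
5. A_x = 4  [DG ∥ AC ∩ GC ∥ DA]
6. A_y = 2/3  [DG ∥ AC ∩ GC ∥ DA]
   → A = (4, 2/3)

A = (4, 2/3)
C = (3, -16/3)
E = (9, 22/3)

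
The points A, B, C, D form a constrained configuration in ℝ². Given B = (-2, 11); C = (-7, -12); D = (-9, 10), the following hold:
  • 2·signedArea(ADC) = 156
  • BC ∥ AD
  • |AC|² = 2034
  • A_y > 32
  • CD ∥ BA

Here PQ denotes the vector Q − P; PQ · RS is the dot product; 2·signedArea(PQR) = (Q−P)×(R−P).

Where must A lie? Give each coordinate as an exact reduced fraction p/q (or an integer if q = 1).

A = (-4, 33)

1. A_x = -4  [BC ∥ AD ∩ CD ∥ BA]
2. A_y = 33  [BC ∥ AD ∩ CD ∥ BA]
   → A = (-4, 33)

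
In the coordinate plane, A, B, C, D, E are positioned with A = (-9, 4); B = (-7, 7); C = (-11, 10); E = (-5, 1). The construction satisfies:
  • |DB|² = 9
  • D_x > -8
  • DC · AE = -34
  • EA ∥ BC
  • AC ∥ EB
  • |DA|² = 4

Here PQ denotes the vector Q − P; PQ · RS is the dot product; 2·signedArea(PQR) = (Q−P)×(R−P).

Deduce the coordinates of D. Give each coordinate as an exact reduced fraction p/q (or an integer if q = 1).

1. D_x = -7  [line -4·x + 3·y + -40 = 0 ∩ |DA|² = 4]
2. D_y = 4  [line -4·x + 3·y + -40 = 0 ∩ |DA|² = 4]
   → D = (-7, 4)

D = (-7, 4)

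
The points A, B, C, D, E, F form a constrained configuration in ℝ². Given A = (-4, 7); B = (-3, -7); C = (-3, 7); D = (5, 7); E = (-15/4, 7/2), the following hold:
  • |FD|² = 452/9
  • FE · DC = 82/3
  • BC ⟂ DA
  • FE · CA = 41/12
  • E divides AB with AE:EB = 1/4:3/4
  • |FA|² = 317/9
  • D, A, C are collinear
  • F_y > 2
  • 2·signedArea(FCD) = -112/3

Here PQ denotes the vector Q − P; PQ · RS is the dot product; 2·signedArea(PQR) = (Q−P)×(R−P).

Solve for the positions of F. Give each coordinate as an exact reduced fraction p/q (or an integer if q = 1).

F = (-1/3, 7/3)

1. F_x = -1/3  [FE · CA = 41/12 ∩ 2·signedArea(FCD) = -112/3]
2. F_y = 7/3  [FE · CA = 41/12 ∩ 2·signedArea(FCD) = -112/3]
   → F = (-1/3, 7/3)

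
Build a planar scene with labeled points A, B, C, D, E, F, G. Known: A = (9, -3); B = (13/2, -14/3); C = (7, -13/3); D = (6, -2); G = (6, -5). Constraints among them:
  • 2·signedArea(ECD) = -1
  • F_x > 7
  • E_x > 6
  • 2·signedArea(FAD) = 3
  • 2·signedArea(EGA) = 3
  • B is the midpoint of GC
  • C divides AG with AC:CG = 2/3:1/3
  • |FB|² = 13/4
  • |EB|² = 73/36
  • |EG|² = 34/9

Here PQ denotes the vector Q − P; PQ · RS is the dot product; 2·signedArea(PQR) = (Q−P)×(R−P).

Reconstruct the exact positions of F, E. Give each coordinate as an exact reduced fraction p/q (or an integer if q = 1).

1. F_x = 8  [line -1·x + -3·y + -3 = 0 ∩ |FB|² = 13/4]
2. F_y = -11/3  [line -1·x + -3·y + -3 = 0 ∩ |FB|² = 13/4]
   → F = (8, -11/3)
3. E_x = 7  [2·signedArea(ECD) = -1 ∩ 2·signedArea(EGA) = 3]
4. E_y = -10/3  [2·signedArea(ECD) = -1 ∩ 2·signedArea(EGA) = 3]
   → E = (7, -10/3)

E = (7, -10/3)
F = (8, -11/3)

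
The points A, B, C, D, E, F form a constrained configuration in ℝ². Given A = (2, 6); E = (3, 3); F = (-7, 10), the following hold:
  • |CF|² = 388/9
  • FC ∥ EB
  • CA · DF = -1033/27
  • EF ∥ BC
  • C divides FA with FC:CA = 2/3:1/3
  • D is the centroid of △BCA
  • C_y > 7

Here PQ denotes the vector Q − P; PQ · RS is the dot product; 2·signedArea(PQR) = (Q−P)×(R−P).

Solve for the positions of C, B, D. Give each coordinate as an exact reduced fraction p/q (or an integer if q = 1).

B = (9, 1/3)
C = (-1, 22/3)
D = (10/3, 41/9)

1. C_x = -1  [C divides FA with FC:CA = 2/3:1/3]
2. C_y = 22/3  [C divides FA with FC:CA = 2/3:1/3]
   → C = (-1, 22/3)
3. B_x = 9  [EF ∥ BC ∩ FC ∥ EB]
4. B_y = 1/3  [EF ∥ BC ∩ FC ∥ EB]
   → B = (9, 1/3)
5. D_x = 10/3  [D is the centroid of △BCA]
6. D_y = 41/9  [D is the centroid of △BCA]
   → D = (10/3, 41/9)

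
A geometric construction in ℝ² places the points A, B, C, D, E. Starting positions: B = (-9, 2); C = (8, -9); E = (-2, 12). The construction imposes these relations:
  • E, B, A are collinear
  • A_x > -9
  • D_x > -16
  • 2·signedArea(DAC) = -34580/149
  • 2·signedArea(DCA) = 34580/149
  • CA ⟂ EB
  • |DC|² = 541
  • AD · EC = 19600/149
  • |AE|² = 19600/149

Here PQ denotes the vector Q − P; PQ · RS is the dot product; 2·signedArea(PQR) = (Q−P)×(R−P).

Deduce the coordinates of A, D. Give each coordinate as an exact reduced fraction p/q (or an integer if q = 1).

A = (-1278/149, 388/149)
D = (-2258/149, -1012/149)

1. A_x = -1278/149  [E, B, A are collinear ∩ CA ⟂ EB]
2. A_y = 388/149  [E, B, A are collinear ∩ CA ⟂ EB]
   → A = (-1278/149, 388/149)
3. D_x = -2258/149  [2·signedArea(DAC) = -34580/149 ∩ AD · EC = 19600/149]
4. D_y = -1012/149  [2·signedArea(DAC) = -34580/149 ∩ AD · EC = 19600/149]
   → D = (-2258/149, -1012/149)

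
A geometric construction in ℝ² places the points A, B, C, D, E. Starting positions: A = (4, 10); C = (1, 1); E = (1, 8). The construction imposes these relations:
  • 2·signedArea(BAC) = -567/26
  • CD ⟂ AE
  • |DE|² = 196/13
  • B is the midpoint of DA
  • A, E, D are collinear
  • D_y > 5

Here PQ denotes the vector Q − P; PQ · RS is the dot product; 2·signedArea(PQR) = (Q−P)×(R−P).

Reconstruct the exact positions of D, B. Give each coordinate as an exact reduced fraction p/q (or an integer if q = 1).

1. D_x = -29/13  [A, E, D are collinear ∩ CD ⟂ AE]
2. D_y = 76/13  [A, E, D are collinear ∩ CD ⟂ AE]
   → D = (-29/13, 76/13)
3. B_x = 23/26  [B is the midpoint of DA]
4. B_y = 103/13  [B is the midpoint of DA]
   → B = (23/26, 103/13)

B = (23/26, 103/13)
D = (-29/13, 76/13)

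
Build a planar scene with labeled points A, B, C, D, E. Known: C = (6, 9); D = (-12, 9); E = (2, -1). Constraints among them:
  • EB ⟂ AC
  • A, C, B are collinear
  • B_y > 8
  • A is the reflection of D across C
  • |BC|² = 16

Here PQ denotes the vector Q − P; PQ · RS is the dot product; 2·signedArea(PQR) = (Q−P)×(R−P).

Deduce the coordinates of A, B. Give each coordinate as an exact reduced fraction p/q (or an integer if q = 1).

1. A_x = 24  [A is the reflection of D across C]
2. A_y = 9  [A is the reflection of D across C]
   → A = (24, 9)
3. B_x = 2  [A, C, B are collinear ∩ EB ⟂ AC]
4. B_y = 9  [A, C, B are collinear ∩ EB ⟂ AC]
   → B = (2, 9)

A = (24, 9)
B = (2, 9)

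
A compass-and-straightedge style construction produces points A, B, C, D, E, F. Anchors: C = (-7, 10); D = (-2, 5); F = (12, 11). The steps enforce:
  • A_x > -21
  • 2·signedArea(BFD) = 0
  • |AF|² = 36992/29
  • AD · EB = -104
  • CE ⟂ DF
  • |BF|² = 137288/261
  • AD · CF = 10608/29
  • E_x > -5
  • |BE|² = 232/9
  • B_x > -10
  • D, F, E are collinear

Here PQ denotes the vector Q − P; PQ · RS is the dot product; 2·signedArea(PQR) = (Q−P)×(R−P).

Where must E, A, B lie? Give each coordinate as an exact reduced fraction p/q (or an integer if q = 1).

A = (-604/29, -89/29)
B = (-790/87, 57/29)
E = (-128/29, 115/29)

1. E_x = -128/29  [D, F, E are collinear ∩ CE ⟂ DF]
2. E_y = 115/29  [D, F, E are collinear ∩ CE ⟂ DF]
   → E = (-128/29, 115/29)
3. A_x = -604/29  [line -19·x + -1·y + -11565/29 = 0 ∩ |AF|² = 36992/29]
4. A_y = -89/29  [line -19·x + -1·y + -11565/29 = 0 ∩ |AF|² = 36992/29]
   → A = (-604/29, -89/29)
5. B_x = -790/87  [2·signedArea(BFD) = 0 ∩ AD · EB = -104]
6. B_y = 57/29  [2·signedArea(BFD) = 0 ∩ AD · EB = -104]
   → B = (-790/87, 57/29)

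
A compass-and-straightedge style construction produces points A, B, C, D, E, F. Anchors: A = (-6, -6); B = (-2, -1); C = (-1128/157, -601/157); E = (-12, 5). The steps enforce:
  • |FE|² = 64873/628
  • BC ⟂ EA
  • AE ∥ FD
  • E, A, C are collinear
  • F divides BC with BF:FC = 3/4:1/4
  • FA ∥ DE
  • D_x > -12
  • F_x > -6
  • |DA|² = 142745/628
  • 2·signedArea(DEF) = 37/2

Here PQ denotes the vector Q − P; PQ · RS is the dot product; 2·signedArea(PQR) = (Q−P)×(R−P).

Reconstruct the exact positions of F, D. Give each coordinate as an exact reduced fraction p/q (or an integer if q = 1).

D = (-3733/314, 1237/157)
F = (-1849/314, -490/157)

1. F_x = -1849/314  [F divides BC with BF:FC = 3/4:1/4]
2. F_y = -490/157  [F divides BC with BF:FC = 3/4:1/4]
   → F = (-1849/314, -490/157)
3. D_x = -3733/314  [FA ∥ DE ∩ AE ∥ FD]
4. D_y = 1237/157  [FA ∥ DE ∩ AE ∥ FD]
   → D = (-3733/314, 1237/157)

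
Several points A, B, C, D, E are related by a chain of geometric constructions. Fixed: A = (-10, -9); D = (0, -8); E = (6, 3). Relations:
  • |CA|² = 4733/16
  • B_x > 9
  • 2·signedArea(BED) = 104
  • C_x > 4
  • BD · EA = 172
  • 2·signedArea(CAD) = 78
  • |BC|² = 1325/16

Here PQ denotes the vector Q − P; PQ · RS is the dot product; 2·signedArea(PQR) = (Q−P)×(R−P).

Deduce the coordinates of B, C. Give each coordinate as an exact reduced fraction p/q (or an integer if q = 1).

1. B_x = 10  [2·signedArea(BED) = 104 ∩ BD · EA = 172]
2. B_y = -7  [2·signedArea(BED) = 104 ∩ BD · EA = 172]
   → B = (10, -7)
3. C_x = 9/2  [line -1·x + 10·y + 2 = 0 ∩ |CA|² = 4733/16]
4. C_y = 1/4  [line -1·x + 10·y + 2 = 0 ∩ |CA|² = 4733/16]
   → C = (9/2, 1/4)

B = (10, -7)
C = (9/2, 1/4)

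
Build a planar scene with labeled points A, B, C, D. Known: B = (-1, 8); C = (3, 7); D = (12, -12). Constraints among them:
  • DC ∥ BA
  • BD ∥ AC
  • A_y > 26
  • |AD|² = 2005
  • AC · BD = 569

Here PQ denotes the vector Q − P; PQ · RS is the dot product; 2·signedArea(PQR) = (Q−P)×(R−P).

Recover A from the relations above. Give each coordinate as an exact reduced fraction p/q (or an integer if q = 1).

A = (-10, 27)

1. A_x = -10  [BD ∥ AC ∩ DC ∥ BA]
2. A_y = 27  [BD ∥ AC ∩ DC ∥ BA]
   → A = (-10, 27)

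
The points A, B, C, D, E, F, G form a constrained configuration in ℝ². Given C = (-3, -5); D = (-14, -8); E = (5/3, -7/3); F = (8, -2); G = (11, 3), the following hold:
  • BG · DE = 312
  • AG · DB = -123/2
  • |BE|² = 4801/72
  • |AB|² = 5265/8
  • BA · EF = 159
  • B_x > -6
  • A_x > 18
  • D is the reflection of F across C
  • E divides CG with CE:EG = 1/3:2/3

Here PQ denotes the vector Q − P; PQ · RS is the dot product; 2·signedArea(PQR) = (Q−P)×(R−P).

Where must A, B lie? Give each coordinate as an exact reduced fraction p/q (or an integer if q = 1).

A = (19, 1)
B = (-23/4, -23/4)

1. B_x = -23/4  [line -47/3·x + -17/3·y + -368/3 = 0 ∩ |BE|² = 4801/72]
2. B_y = -23/4  [line -47/3·x + -17/3·y + -368/3 = 0 ∩ |BE|² = 4801/72]
   → B = (-23/4, -23/4)
3. A_x = 19  [AG · DB = -123/2 ∩ BA · EF = 159]
4. A_y = 1  [AG · DB = -123/2 ∩ BA · EF = 159]
   → A = (19, 1)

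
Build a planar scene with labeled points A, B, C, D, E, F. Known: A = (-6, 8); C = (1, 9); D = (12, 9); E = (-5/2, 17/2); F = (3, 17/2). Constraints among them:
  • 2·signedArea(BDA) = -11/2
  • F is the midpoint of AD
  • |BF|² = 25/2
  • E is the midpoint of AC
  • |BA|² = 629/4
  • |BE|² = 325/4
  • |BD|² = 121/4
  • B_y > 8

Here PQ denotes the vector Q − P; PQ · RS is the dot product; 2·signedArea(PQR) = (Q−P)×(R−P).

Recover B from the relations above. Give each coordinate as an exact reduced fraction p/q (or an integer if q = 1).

1. B_x = 13/2  [line 1·x + -18·y + 311/2 = 0 ∩ |BE|² = 325/4]
2. B_y = 9  [line 1·x + -18·y + 311/2 = 0 ∩ |BE|² = 325/4]
   → B = (13/2, 9)

B = (13/2, 9)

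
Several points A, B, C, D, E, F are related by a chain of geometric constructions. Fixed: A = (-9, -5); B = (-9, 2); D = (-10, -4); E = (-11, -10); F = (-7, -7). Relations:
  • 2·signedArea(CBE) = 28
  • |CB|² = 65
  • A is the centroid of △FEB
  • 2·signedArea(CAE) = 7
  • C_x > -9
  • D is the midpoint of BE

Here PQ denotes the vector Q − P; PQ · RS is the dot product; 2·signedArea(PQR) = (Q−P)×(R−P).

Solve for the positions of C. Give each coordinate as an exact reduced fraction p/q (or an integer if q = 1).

C = (-8, -6)

1. C_x = -8  [2·signedArea(CAE) = 7 ∩ 2·signedArea(CBE) = 28]
2. C_y = -6  [2·signedArea(CAE) = 7 ∩ 2·signedArea(CBE) = 28]
   → C = (-8, -6)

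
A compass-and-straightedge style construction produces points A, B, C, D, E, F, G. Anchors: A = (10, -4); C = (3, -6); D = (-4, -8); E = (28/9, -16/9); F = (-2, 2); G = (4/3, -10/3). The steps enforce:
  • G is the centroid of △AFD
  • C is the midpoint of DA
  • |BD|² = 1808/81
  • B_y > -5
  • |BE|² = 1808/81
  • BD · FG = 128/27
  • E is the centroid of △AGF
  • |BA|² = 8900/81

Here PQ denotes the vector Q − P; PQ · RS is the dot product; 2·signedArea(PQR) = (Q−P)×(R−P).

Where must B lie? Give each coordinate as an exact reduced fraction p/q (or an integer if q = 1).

B = (-4/9, -44/9)

1. B_x = -4/9  [line -10/3·x + 16/3·y + 664/27 = 0 ∩ |BD|² = 1808/81]
2. B_y = -44/9  [line -10/3·x + 16/3·y + 664/27 = 0 ∩ |BD|² = 1808/81]
   → B = (-4/9, -44/9)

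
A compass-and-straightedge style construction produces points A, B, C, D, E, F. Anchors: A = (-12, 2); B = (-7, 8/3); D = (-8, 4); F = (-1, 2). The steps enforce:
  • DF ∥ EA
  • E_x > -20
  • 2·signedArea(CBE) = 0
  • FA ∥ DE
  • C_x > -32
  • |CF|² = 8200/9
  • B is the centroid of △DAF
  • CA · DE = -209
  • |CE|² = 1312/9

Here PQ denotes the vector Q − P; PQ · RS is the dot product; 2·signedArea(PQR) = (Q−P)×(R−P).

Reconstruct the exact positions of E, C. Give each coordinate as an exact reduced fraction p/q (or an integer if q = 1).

C = (-31, 16/3)
E = (-19, 4)

1. E_x = -19  [DF ∥ EA ∩ FA ∥ DE]
2. E_y = 4  [DF ∥ EA ∩ FA ∥ DE]
   → E = (-19, 4)
3. C_x = -31  [2·signedArea(CBE) = 0 ∩ CA · DE = -209]
4. C_y = 16/3  [2·signedArea(CBE) = 0 ∩ CA · DE = -209]
   → C = (-31, 16/3)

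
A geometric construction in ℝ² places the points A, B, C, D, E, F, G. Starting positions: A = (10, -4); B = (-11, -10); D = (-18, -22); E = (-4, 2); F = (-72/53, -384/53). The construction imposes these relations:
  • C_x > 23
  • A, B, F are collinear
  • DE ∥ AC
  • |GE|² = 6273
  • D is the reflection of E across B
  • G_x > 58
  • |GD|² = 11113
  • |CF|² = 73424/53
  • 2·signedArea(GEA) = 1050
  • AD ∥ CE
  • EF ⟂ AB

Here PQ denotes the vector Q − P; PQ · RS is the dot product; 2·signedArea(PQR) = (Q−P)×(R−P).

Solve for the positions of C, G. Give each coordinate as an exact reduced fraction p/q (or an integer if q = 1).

C = (24, 20)
G = (59, 50)

1. C_x = 24  [AD ∥ CE ∩ DE ∥ AC]
2. C_y = 20  [AD ∥ CE ∩ DE ∥ AC]
   → C = (24, 20)
3. G_x = 59  [line 6·x + 14·y + -1054 = 0 ∩ |GD|² = 11113]
4. G_y = 50  [line 6·x + 14·y + -1054 = 0 ∩ |GD|² = 11113]
   → G = (59, 50)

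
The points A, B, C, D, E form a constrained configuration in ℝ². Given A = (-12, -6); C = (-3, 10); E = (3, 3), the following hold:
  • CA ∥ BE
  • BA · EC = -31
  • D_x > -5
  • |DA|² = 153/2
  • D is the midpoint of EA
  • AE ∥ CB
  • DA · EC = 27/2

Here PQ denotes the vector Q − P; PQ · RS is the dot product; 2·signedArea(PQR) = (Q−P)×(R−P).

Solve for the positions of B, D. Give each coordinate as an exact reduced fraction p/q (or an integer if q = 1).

B = (12, 19)
D = (-9/2, -3/2)

1. B_x = 12  [CA ∥ BE ∩ AE ∥ CB]
2. B_y = 19  [CA ∥ BE ∩ AE ∥ CB]
   → B = (12, 19)
3. D_x = -9/2  [D is the midpoint of EA]
4. D_y = -3/2  [D is the midpoint of EA]
   → D = (-9/2, -3/2)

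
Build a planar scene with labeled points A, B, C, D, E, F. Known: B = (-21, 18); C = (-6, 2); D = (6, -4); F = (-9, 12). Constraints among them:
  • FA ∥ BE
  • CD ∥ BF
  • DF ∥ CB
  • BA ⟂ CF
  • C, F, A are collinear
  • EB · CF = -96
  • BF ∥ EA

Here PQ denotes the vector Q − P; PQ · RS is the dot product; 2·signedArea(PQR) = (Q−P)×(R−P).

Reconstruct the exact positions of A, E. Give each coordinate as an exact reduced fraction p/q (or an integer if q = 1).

A = (-1269/109, 2268/109)
E = (-2577/109, 2922/109)

1. A_x = -1269/109  [C, F, A are collinear ∩ BA ⟂ CF]
2. A_y = 2268/109  [C, F, A are collinear ∩ BA ⟂ CF]
   → A = (-1269/109, 2268/109)
3. E_x = -2577/109  [BF ∥ EA ∩ FA ∥ BE]
4. E_y = 2922/109  [BF ∥ EA ∩ FA ∥ BE]
   → E = (-2577/109, 2922/109)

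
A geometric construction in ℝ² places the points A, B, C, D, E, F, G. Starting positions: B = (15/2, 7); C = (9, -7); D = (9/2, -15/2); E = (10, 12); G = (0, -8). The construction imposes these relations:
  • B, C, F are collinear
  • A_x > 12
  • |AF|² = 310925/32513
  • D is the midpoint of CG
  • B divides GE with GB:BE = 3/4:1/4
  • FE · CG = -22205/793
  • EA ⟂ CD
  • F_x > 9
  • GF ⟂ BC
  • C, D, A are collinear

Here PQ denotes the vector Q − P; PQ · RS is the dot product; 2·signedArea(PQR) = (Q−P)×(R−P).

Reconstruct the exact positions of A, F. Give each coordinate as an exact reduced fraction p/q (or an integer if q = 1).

1. A_x = 495/41  [C, D, A are collinear ∩ EA ⟂ CD]
2. A_y = -273/41  [C, D, A are collinear ∩ EA ⟂ CD]
   → A = (495/41, -273/41)
3. F_x = 7140/793  [B, C, F are collinear ∩ GF ⟂ BC]
4. F_y = -5579/793  [B, C, F are collinear ∩ GF ⟂ BC]
   → F = (7140/793, -5579/793)

A = (495/41, -273/41)
F = (7140/793, -5579/793)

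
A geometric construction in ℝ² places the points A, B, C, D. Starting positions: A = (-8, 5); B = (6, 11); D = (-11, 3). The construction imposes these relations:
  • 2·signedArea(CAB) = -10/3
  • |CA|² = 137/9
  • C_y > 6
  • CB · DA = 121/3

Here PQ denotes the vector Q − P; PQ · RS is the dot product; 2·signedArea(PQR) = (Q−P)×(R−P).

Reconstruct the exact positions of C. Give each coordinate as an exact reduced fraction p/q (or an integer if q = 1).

C = (-13/3, 19/3)

1. C_x = -13/3  [2·signedArea(CAB) = -10/3 ∩ CB · DA = 121/3]
2. C_y = 19/3  [2·signedArea(CAB) = -10/3 ∩ CB · DA = 121/3]
   → C = (-13/3, 19/3)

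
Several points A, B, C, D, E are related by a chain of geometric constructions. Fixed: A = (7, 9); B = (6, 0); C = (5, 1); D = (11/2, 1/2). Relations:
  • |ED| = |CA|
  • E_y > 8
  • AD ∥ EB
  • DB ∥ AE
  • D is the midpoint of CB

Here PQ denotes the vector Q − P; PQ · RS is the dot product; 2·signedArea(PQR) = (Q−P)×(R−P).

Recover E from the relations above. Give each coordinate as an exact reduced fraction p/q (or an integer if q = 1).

1. E_x = 15/2  [AD ∥ EB ∩ DB ∥ AE]
2. E_y = 17/2  [AD ∥ EB ∩ DB ∥ AE]
   → E = (15/2, 17/2)

E = (15/2, 17/2)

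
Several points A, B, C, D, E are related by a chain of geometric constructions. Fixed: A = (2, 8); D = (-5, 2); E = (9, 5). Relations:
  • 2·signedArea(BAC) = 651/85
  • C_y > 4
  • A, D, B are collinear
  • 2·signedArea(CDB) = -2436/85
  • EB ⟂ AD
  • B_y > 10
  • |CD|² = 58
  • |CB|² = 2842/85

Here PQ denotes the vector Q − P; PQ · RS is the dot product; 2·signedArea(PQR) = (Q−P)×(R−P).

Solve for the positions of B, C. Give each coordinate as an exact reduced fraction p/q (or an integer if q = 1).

1. B_x = 387/85  [A, D, B are collinear ∩ EB ⟂ AD]
2. B_y = 866/85  [A, D, B are collinear ∩ EB ⟂ AD]
   → B = (387/85, 866/85)
3. C_x = 2  [line -696/85·x + 812/85·y + -2668/85 = 0 ∩ |CD|² = 58]
4. C_y = 5  [line -696/85·x + 812/85·y + -2668/85 = 0 ∩ |CD|² = 58]
   → C = (2, 5)

B = (387/85, 866/85)
C = (2, 5)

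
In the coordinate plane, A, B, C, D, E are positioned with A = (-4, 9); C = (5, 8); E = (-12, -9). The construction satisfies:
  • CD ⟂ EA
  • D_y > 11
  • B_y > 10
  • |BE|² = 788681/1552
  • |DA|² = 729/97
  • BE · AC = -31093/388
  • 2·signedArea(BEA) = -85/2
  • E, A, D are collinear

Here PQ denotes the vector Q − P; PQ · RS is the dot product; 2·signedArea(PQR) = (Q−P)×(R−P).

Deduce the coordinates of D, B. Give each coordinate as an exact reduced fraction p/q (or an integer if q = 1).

B = (-355/388, 1031/97)
D = (-280/97, 1116/97)

1. D_x = -280/97  [E, A, D are collinear ∩ CD ⟂ EA]
2. D_y = 1116/97  [E, A, D are collinear ∩ CD ⟂ EA]
   → D = (-280/97, 1116/97)
3. B_x = -355/388  [BE · AC = -31093/388 ∩ 2·signedArea(BEA) = -85/2]
4. B_y = 1031/97  [BE · AC = -31093/388 ∩ 2·signedArea(BEA) = -85/2]
   → B = (-355/388, 1031/97)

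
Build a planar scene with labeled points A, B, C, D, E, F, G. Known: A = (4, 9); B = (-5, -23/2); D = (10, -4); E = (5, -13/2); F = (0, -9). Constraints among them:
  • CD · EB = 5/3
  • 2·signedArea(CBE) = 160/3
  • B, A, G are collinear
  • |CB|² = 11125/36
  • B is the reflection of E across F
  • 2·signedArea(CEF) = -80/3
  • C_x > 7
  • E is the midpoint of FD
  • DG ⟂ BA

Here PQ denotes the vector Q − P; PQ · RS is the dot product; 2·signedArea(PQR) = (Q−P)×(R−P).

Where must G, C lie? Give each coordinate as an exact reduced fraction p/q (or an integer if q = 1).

C = (8, 1/3)
G = (74/401, 124/401)

1. G_x = 74/401  [B, A, G are collinear ∩ DG ⟂ BA]
2. G_y = 124/401  [B, A, G are collinear ∩ DG ⟂ BA]
   → G = (74/401, 124/401)
3. C_x = 8  [2·signedArea(CBE) = 160/3 ∩ CD · EB = 5/3]
4. C_y = 1/3  [2·signedArea(CBE) = 160/3 ∩ CD · EB = 5/3]
   → C = (8, 1/3)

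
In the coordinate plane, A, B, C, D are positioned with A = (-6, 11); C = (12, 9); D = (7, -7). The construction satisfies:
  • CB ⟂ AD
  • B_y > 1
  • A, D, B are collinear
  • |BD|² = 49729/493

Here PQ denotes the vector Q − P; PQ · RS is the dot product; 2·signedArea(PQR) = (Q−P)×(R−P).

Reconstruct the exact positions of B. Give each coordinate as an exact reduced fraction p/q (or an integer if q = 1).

B = (552/493, 563/493)

1. B_x = 552/493  [A, D, B are collinear ∩ CB ⟂ AD]
2. B_y = 563/493  [A, D, B are collinear ∩ CB ⟂ AD]
   → B = (552/493, 563/493)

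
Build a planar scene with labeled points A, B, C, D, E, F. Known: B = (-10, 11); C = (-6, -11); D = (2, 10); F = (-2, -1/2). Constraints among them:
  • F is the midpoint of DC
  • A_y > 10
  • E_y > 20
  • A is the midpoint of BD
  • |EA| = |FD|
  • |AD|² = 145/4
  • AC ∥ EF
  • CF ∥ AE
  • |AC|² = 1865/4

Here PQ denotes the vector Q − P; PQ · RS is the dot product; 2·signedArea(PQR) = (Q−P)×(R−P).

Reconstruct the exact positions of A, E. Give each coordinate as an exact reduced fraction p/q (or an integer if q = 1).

1. A_x = -4  [A is the midpoint of BD]
2. A_y = 21/2  [A is the midpoint of BD]
   → A = (-4, 21/2)
3. E_x = 0  [AC ∥ EF ∩ CF ∥ AE]
4. E_y = 21  [AC ∥ EF ∩ CF ∥ AE]
   → E = (0, 21)

A = (-4, 21/2)
E = (0, 21)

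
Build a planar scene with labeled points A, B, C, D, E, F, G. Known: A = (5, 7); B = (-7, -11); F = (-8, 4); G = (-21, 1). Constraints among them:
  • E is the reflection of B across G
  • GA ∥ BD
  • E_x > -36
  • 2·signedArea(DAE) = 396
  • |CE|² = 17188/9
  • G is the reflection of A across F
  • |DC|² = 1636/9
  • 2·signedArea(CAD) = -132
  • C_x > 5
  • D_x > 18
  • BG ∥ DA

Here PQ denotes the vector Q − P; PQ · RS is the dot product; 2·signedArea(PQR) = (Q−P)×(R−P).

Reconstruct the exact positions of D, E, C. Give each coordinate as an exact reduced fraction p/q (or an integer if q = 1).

1. D_x = 19  [BG ∥ DA ∩ GA ∥ BD]
2. D_y = -5  [BG ∥ DA ∩ GA ∥ BD]
   → D = (19, -5)
3. E_x = -35  [E is the reflection of B across G]
4. E_y = 13  [E is the reflection of B across G]
   → E = (-35, 13)
5. C_x = 17/3  [line 12·x + 14·y + -26 = 0 ∩ |CE|² = 17188/9]
6. C_y = -3  [line 12·x + 14·y + -26 = 0 ∩ |CE|² = 17188/9]
   → C = (17/3, -3)

C = (17/3, -3)
D = (19, -5)
E = (-35, 13)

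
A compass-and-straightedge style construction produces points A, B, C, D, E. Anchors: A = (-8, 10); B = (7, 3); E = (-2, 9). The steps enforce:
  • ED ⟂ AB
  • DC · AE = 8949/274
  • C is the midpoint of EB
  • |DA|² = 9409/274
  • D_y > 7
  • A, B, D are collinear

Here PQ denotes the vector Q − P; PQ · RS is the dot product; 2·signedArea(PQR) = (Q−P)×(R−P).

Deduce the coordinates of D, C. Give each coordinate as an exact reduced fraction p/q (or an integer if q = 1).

1. D_x = -737/274  [A, B, D are collinear ∩ ED ⟂ AB]
2. D_y = 2061/274  [A, B, D are collinear ∩ ED ⟂ AB]
   → D = (-737/274, 2061/274)
3. C_x = 5/2  [C is the midpoint of EB]
4. C_y = 6  [C is the midpoint of EB]
   → C = (5/2, 6)

C = (5/2, 6)
D = (-737/274, 2061/274)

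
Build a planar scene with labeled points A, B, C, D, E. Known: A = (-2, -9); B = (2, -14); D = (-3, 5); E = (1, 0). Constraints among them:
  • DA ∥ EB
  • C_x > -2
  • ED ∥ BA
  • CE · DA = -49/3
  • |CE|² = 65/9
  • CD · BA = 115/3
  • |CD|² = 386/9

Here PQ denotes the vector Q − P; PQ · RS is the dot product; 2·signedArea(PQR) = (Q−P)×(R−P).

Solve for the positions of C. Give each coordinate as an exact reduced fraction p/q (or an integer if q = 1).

1. C_x = -4/3  [CD · BA = 115/3 ∩ CE · DA = -49/3]
2. C_y = -4/3  [CD · BA = 115/3 ∩ CE · DA = -49/3]
   → C = (-4/3, -4/3)

C = (-4/3, -4/3)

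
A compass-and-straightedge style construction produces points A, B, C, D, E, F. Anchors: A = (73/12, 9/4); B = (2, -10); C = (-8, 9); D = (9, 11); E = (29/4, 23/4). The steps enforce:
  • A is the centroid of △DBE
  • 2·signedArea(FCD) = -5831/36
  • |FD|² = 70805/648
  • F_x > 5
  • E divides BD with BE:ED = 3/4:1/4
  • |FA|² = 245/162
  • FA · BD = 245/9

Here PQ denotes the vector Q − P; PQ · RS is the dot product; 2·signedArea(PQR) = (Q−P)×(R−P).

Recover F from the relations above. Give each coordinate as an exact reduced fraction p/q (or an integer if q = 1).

1. F_x = 205/36  [2·signedArea(FCD) = -5831/36 ∩ FA · BD = 245/9]
2. F_y = 13/12  [2·signedArea(FCD) = -5831/36 ∩ FA · BD = 245/9]
   → F = (205/36, 13/12)

F = (205/36, 13/12)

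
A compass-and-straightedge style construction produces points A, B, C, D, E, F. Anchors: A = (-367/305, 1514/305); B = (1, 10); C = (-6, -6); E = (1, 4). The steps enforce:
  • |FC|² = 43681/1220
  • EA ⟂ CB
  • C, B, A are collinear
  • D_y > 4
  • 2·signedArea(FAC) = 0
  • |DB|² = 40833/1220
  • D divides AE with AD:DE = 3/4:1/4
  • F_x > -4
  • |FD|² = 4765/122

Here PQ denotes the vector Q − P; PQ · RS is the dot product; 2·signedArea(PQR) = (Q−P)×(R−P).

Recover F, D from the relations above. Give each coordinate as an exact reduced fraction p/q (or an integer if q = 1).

D = (137/305, 2587/610)
F = (-2197/610, -158/305)

1. F_x = -2197/610  [line 3344/305·x + -1463/305·y + 11286/305 = 0 ∩ |FC|² = 43681/1220]
2. F_y = -158/305  [line 3344/305·x + -1463/305·y + 11286/305 = 0 ∩ |FC|² = 43681/1220]
   → F = (-2197/610, -158/305)
3. D_x = 137/305  [D divides AE with AD:DE = 3/4:1/4]
4. D_y = 2587/610  [D divides AE with AD:DE = 3/4:1/4]
   → D = (137/305, 2587/610)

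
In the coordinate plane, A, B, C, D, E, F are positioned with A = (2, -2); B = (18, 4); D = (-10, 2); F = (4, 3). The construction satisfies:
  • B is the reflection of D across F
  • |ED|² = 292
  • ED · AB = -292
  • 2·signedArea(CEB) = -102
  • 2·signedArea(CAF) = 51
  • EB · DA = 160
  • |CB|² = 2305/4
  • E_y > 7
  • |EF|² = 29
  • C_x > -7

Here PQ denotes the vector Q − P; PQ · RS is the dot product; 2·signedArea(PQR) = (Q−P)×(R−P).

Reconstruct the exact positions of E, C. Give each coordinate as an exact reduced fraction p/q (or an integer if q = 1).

C = (-6, 7/2)
E = (6, 8)

1. E_x = 6  [ED · AB = -292 ∩ EB · DA = 160]
2. E_y = 8  [ED · AB = -292 ∩ EB · DA = 160]
   → E = (6, 8)
3. C_x = -6  [2·signedArea(CAF) = 51 ∩ 2·signedArea(CEB) = -102]
4. C_y = 7/2  [2·signedArea(CAF) = 51 ∩ 2·signedArea(CEB) = -102]
   → C = (-6, 7/2)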